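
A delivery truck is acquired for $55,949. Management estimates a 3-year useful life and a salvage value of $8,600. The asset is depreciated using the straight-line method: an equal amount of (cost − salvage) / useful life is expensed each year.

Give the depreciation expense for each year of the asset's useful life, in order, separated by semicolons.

Depreciable base = $55,949 − $8,600 = $47,349.
Annual expense = $47,349 / 3 = $15,783.
End of year 1: book value $40,166.
End of year 2: book value $24,383.
End of year 3: book value $8,600.

$15,783; $15,783; $15,783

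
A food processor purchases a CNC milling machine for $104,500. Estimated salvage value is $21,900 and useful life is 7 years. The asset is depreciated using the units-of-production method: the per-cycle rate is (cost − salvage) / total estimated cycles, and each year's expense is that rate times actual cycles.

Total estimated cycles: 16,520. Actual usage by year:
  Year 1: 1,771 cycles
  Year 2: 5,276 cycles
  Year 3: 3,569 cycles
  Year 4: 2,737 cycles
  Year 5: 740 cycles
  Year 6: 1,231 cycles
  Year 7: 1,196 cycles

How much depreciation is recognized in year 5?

$3,700

Depreciable base = $104,500 − $21,900 = $82,600.
Rate = $82,600 / 16,520 cycles = $5 per cycle.
Year 1: 1,771 × $5 = $8,855. Book value $95,645.
Year 2: 5,276 × $5 = $26,380. Book value $69,265.
Year 3: 3,569 × $5 = $17,845. Book value $51,420.
Year 4: 2,737 × $5 = $13,685. Book value $37,735.
Year 5: 740 × $5 = $3,700. Book value $34,035.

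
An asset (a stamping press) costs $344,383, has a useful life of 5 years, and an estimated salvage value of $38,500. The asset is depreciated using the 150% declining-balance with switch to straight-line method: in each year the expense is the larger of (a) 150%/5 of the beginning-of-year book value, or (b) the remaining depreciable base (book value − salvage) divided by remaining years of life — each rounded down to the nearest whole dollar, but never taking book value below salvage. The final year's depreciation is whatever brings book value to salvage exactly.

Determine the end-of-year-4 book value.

$78,313

Depreciable base = $344,383 − $38,500 = $305,883.
Year 1: DB = ⌊$344,383 × 150%/5⌋ = $103,314; SL = ⌊$305,883/5⌋ = $61,176 → take DB $103,314. Book value $241,069.
Year 2: DB = ⌊$241,069 × 150%/5⌋ = $72,320; SL = ⌊$202,569/4⌋ = $50,642 → take DB $72,320. Book value $168,749.
Year 3: DB = ⌊$168,749 × 150%/5⌋ = $50,624; SL = ⌊$130,249/3⌋ = $43,416 → take DB $50,624. Book value $118,125.
Year 4: DB = ⌊$118,125 × 150%/5⌋ = $35,437; SL = ⌊$79,625/2⌋ = $39,812 → take SL $39,812. Book value $78,313.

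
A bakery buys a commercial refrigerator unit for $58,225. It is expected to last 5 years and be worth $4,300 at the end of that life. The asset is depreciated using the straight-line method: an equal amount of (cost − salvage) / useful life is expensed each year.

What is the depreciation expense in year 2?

$10,785

Depreciable base = $58,225 − $4,300 = $53,925.
Annual expense = $53,925 / 5 = $10,785.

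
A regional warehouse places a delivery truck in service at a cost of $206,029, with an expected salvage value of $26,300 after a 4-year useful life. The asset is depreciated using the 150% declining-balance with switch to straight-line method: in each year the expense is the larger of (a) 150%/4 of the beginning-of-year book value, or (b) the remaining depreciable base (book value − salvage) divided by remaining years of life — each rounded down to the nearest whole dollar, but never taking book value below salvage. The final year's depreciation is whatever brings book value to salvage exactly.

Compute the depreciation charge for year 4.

$24,001

Depreciable base = $206,029 − $26,300 = $179,729.
Year 1: DB = ⌊$206,029 × 150%/4⌋ = $77,260; SL = ⌊$179,729/4⌋ = $44,932 → take DB $77,260. Book value $128,769.
Year 2: DB = ⌊$128,769 × 150%/4⌋ = $48,288; SL = ⌊$102,469/3⌋ = $34,156 → take DB $48,288. Book value $80,481.
Year 3: DB = ⌊$80,481 × 150%/4⌋ = $30,180; SL = ⌊$54,181/2⌋ = $27,090 → take DB $30,180. Book value $50,301.
Year 4 (final): $50,301 − $26,300 = $24,001. Book value $26,300.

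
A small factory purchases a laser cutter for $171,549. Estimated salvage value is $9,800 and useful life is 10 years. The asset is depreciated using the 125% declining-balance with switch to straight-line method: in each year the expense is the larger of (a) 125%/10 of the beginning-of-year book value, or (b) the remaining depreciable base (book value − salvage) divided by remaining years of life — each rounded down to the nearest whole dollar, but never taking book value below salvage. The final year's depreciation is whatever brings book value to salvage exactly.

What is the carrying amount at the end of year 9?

$24,818

Depreciable base = $171,549 − $9,800 = $161,749.
Year 1: DB = ⌊$171,549 × 125%/10⌋ = $21,443; SL = ⌊$161,749/10⌋ = $16,174 → take DB $21,443. Book value $150,106.
Year 2: DB = ⌊$150,106 × 125%/10⌋ = $18,763; SL = ⌊$140,306/9⌋ = $15,589 → take DB $18,763. Book value $131,343.
Year 3: DB = ⌊$131,343 × 125%/10⌋ = $16,417; SL = ⌊$121,543/8⌋ = $15,192 → take DB $16,417. Book value $114,926.
Year 4: DB = ⌊$114,926 × 125%/10⌋ = $14,365; SL = ⌊$105,126/7⌋ = $15,018 → take SL $15,018. Book value $99,908.
Year 5: DB = ⌊$99,908 × 125%/10⌋ = $12,488; SL = ⌊$90,108/6⌋ = $15,018 → take SL $15,018. Book value $84,890.
Year 6: DB = ⌊$84,890 × 125%/10⌋ = $10,611; SL = ⌊$75,090/5⌋ = $15,018 → take SL $15,018. Book value $69,872.
Year 7: DB = ⌊$69,872 × 125%/10⌋ = $8,734; SL = ⌊$60,072/4⌋ = $15,018 → take SL $15,018. Book value $54,854.
Year 8: DB = ⌊$54,854 × 125%/10⌋ = $6,856; SL = ⌊$45,054/3⌋ = $15,018 → take SL $15,018. Book value $39,836.
Year 9: DB = ⌊$39,836 × 125%/10⌋ = $4,979; SL = ⌊$30,036/2⌋ = $15,018 → take SL $15,018. Book value $24,818.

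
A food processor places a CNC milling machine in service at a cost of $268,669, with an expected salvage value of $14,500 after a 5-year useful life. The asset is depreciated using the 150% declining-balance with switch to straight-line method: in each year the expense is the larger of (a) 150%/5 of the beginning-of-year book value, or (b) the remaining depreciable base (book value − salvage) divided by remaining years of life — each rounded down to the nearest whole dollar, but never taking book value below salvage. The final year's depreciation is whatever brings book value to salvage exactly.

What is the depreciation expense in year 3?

Depreciable base = $268,669 − $14,500 = $254,169.
Year 1: DB = ⌊$268,669 × 150%/5⌋ = $80,600; SL = ⌊$254,169/5⌋ = $50,833 → take DB $80,600. Book value $188,069.
Year 2: DB = ⌊$188,069 × 150%/5⌋ = $56,420; SL = ⌊$173,569/4⌋ = $43,392 → take DB $56,420. Book value $131,649.
Year 3: DB = ⌊$131,649 × 150%/5⌋ = $39,494; SL = ⌊$117,149/3⌋ = $39,049 → take DB $39,494. Book value $92,155.

$39,494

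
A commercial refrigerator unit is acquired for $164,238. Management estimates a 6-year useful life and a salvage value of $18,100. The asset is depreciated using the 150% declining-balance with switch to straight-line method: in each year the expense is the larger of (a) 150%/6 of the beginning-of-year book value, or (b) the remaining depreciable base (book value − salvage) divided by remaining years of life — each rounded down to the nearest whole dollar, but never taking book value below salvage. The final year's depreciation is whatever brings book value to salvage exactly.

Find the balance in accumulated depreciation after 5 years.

Depreciable base = $164,238 − $18,100 = $146,138.
Year 1: DB = ⌊$164,238 × 150%/6⌋ = $41,059; SL = ⌊$146,138/6⌋ = $24,356 → take DB $41,059. Book value $123,179.
Year 2: DB = ⌊$123,179 × 150%/6⌋ = $30,794; SL = ⌊$105,079/5⌋ = $21,015 → take DB $30,794. Book value $92,385.
Year 3: DB = ⌊$92,385 × 150%/6⌋ = $23,096; SL = ⌊$74,285/4⌋ = $18,571 → take DB $23,096. Book value $69,289.
Year 4: DB = ⌊$69,289 × 150%/6⌋ = $17,322; SL = ⌊$51,189/3⌋ = $17,063 → take DB $17,322. Book value $51,967.
Year 5: DB = ⌊$51,967 × 150%/6⌋ = $12,991; SL = ⌊$33,867/2⌋ = $16,933 → take SL $16,933. Book value $35,034.
Accumulated through year 5 = $164,238 − $35,034 = $129,204.

$129,204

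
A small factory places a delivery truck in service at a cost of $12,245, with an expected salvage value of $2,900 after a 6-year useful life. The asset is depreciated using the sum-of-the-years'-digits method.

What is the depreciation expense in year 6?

$445

Depreciable base = $12,245 − $2,900 = $9,345.
Sum of the years' digits = 6+5+4+3+2+1 = 21.
Year 1: $9,345 × 6/21 = $2,670. Book value $9,575.
Year 2: $9,345 × 5/21 = $2,225. Book value $7,350.
Year 3: $9,345 × 4/21 = $1,780. Book value $5,570.
Year 4: $9,345 × 3/21 = $1,335. Book value $4,235.
Year 5: $9,345 × 2/21 = $890. Book value $3,345.
Year 6: $9,345 × 1/21 = $445. Book value $2,900.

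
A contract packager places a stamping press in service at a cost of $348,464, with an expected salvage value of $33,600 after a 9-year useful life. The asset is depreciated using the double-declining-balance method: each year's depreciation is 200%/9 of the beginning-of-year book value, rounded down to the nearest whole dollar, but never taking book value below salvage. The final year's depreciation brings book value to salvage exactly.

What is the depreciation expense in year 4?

Depreciable base = $348,464 − $33,600 = $314,864.
Year 1: ⌊$348,464 × 200%/9⌋ = $77,436. Book value $271,028.
Year 2: ⌊$271,028 × 200%/9⌋ = $60,228. Book value $210,800.
Year 3: ⌊$210,800 × 200%/9⌋ = $46,844. Book value $163,956.
Year 4: ⌊$163,956 × 200%/9⌋ = $36,434. Book value $127,522.

$36,434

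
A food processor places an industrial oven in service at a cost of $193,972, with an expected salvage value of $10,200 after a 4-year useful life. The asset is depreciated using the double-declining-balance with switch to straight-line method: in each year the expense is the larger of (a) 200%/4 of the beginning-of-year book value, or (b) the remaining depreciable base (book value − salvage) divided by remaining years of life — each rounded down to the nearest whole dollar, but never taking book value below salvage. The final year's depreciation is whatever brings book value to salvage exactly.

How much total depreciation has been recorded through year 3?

Depreciable base = $193,972 − $10,200 = $183,772.
Year 1: DB = ⌊$193,972 × 200%/4⌋ = $96,986; SL = ⌊$183,772/4⌋ = $45,943 → take DB $96,986. Book value $96,986.
Year 2: DB = ⌊$96,986 × 200%/4⌋ = $48,493; SL = ⌊$86,786/3⌋ = $28,928 → take DB $48,493. Book value $48,493.
Year 3: DB = ⌊$48,493 × 200%/4⌋ = $24,246; SL = ⌊$38,293/2⌋ = $19,146 → take DB $24,246. Book value $24,247.
Accumulated through year 3 = $193,972 − $24,247 = $169,725.

$169,725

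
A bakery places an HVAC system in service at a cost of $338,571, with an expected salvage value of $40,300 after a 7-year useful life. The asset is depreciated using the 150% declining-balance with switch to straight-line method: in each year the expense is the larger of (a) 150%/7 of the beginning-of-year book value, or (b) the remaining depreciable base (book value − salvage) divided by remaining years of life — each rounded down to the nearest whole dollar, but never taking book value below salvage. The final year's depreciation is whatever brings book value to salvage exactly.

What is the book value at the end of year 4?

Depreciable base = $338,571 − $40,300 = $298,271.
Year 1: DB = ⌊$338,571 × 150%/7⌋ = $72,550; SL = ⌊$298,271/7⌋ = $42,610 → take DB $72,550. Book value $266,021.
Year 2: DB = ⌊$266,021 × 150%/7⌋ = $57,004; SL = ⌊$225,721/6⌋ = $37,620 → take DB $57,004. Book value $209,017.
Year 3: DB = ⌊$209,017 × 150%/7⌋ = $44,789; SL = ⌊$168,717/5⌋ = $33,743 → take DB $44,789. Book value $164,228.
Year 4: DB = ⌊$164,228 × 150%/7⌋ = $35,191; SL = ⌊$123,928/4⌋ = $30,982 → take DB $35,191. Book value $129,037.

$129,037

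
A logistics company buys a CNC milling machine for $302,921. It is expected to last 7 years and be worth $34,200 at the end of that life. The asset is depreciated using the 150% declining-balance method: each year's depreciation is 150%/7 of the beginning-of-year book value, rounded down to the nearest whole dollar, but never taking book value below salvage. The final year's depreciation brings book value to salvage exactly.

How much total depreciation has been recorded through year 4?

$187,472

Depreciable base = $302,921 − $34,200 = $268,721.
Year 1: ⌊$302,921 × 150%/7⌋ = $64,911. Book value $238,010.
Year 2: ⌊$238,010 × 150%/7⌋ = $51,002. Book value $187,008.
Year 3: ⌊$187,008 × 150%/7⌋ = $40,073. Book value $146,935.
Year 4: ⌊$146,935 × 150%/7⌋ = $31,486. Book value $115,449.
Accumulated through year 4 = $302,921 − $115,449 = $187,472.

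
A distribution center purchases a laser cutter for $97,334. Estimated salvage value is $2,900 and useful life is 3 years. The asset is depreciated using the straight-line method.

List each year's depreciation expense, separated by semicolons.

Depreciable base = $97,334 − $2,900 = $94,434.
Annual expense = $94,434 / 3 = $31,478.
End of year 1: book value $65,856.
End of year 2: book value $34,378.
End of year 3: book value $2,900.

$31,478; $31,478; $31,478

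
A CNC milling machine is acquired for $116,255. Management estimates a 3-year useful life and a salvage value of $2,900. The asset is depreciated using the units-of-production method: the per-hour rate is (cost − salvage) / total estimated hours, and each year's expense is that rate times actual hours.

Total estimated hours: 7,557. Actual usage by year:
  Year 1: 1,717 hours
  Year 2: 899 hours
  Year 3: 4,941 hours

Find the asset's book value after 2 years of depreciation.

$77,015

Depreciable base = $116,255 − $2,900 = $113,355.
Rate = $113,355 / 7,557 hours = $15 per hour.
Year 1: 1,717 × $15 = $25,755. Book value $90,500.
Year 2: 899 × $15 = $13,485. Book value $77,015.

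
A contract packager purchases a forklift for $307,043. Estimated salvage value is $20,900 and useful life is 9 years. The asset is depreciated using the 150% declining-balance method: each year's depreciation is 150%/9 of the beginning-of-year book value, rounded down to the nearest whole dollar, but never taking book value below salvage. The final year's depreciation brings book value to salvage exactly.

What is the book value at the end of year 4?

$148,074

Depreciable base = $307,043 − $20,900 = $286,143.
Year 1: ⌊$307,043 × 150%/9⌋ = $51,173. Book value $255,870.
Year 2: ⌊$255,870 × 150%/9⌋ = $42,645. Book value $213,225.
Year 3: ⌊$213,225 × 150%/9⌋ = $35,537. Book value $177,688.
Year 4: ⌊$177,688 × 150%/9⌋ = $29,614. Book value $148,074.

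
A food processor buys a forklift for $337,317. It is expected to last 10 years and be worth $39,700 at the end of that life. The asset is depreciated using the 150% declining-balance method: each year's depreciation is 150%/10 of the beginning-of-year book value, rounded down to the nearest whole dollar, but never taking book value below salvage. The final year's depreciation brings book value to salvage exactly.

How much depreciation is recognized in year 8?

$16,220

Depreciable base = $337,317 − $39,700 = $297,617.
Year 1: ⌊$337,317 × 150%/10⌋ = $50,597. Book value $286,720.
Year 2: ⌊$286,720 × 150%/10⌋ = $43,008. Book value $243,712.
Year 3: ⌊$243,712 × 150%/10⌋ = $36,556. Book value $207,156.
Year 4: ⌊$207,156 × 150%/10⌋ = $31,073. Book value $176,083.
Year 5: ⌊$176,083 × 150%/10⌋ = $26,412. Book value $149,671.
Year 6: ⌊$149,671 × 150%/10⌋ = $22,450. Book value $127,221.
Year 7: ⌊$127,221 × 150%/10⌋ = $19,083. Book value $108,138.
Year 8: ⌊$108,138 × 150%/10⌋ = $16,220. Book value $91,918.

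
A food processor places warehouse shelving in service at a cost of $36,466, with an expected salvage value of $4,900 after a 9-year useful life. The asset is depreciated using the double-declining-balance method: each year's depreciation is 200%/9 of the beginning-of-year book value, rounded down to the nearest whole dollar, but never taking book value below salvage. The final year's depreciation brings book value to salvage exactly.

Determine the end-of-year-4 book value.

$13,346

Depreciable base = $36,466 − $4,900 = $31,566.
Year 1: ⌊$36,466 × 200%/9⌋ = $8,103. Book value $28,363.
Year 2: ⌊$28,363 × 200%/9⌋ = $6,302. Book value $22,061.
Year 3: ⌊$22,061 × 200%/9⌋ = $4,902. Book value $17,159.
Year 4: ⌊$17,159 × 200%/9⌋ = $3,813. Book value $13,346.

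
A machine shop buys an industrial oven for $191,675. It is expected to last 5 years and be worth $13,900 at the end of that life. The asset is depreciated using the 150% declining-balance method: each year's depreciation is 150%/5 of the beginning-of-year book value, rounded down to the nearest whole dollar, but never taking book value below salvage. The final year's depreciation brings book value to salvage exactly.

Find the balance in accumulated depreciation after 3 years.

Depreciable base = $191,675 − $13,900 = $177,775.
Year 1: ⌊$191,675 × 150%/5⌋ = $57,502. Book value $134,173.
Year 2: ⌊$134,173 × 150%/5⌋ = $40,251. Book value $93,922.
Year 3: ⌊$93,922 × 150%/5⌋ = $28,176. Book value $65,746.
Accumulated through year 3 = $191,675 − $65,746 = $125,929.

$125,929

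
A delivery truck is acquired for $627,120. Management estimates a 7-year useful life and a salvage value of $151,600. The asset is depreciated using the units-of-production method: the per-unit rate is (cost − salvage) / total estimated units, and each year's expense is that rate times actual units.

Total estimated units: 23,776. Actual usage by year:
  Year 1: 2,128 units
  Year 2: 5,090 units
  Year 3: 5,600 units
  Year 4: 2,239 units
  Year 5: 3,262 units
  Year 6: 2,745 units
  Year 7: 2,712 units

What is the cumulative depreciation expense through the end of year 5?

Depreciable base = $627,120 − $151,600 = $475,520.
Rate = $475,520 / 23,776 units = $20 per unit.
Year 1: 2,128 × $20 = $42,560. Book value $584,560.
Year 2: 5,090 × $20 = $101,800. Book value $482,760.
Year 3: 5,600 × $20 = $112,000. Book value $370,760.
Year 4: 2,239 × $20 = $44,780. Book value $325,980.
Year 5: 3,262 × $20 = $65,240. Book value $260,740.
Accumulated through year 5 = $627,120 − $260,740 = $366,380.

$366,380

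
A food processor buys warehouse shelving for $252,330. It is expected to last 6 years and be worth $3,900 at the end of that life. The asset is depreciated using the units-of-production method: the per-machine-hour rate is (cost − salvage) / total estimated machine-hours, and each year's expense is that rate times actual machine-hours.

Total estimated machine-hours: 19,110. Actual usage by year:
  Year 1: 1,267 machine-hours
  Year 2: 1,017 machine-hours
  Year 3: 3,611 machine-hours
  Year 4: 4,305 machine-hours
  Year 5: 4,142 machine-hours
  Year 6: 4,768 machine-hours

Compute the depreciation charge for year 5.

Depreciable base = $252,330 − $3,900 = $248,430.
Rate = $248,430 / 19,110 machine-hours = $13 per machine-hour.
Year 1: 1,267 × $13 = $16,471. Book value $235,859.
Year 2: 1,017 × $13 = $13,221. Book value $222,638.
Year 3: 3,611 × $13 = $46,943. Book value $175,695.
Year 4: 4,305 × $13 = $55,965. Book value $119,730.
Year 5: 4,142 × $13 = $53,846. Book value $65,884.

$53,846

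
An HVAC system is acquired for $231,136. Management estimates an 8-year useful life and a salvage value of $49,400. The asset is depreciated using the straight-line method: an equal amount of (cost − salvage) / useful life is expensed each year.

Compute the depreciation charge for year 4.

$22,717

Depreciable base = $231,136 − $49,400 = $181,736.
Annual expense = $181,736 / 8 = $22,717.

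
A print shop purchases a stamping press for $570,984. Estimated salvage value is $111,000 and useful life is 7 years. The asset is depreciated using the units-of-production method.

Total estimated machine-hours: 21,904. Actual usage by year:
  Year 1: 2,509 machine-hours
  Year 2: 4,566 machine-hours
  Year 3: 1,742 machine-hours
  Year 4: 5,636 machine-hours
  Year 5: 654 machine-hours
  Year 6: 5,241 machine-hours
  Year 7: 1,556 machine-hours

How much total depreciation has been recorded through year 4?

$303,513

Depreciable base = $570,984 − $111,000 = $459,984.
Rate = $459,984 / 21,904 machine-hours = $21 per machine-hour.
Year 1: 2,509 × $21 = $52,689. Book value $518,295.
Year 2: 4,566 × $21 = $95,886. Book value $422,409.
Year 3: 1,742 × $21 = $36,582. Book value $385,827.
Year 4: 5,636 × $21 = $118,356. Book value $267,471.
Accumulated through year 4 = $570,984 − $267,471 = $303,513.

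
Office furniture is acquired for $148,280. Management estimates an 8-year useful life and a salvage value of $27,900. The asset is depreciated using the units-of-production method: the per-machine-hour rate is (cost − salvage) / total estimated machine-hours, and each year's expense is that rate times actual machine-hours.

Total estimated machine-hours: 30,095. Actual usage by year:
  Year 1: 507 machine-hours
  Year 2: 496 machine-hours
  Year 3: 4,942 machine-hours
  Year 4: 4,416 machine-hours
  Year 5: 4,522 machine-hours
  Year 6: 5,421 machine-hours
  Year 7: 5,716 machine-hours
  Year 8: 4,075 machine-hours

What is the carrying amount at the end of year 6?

Depreciable base = $148,280 − $27,900 = $120,380.
Rate = $120,380 / 30,095 machine-hours = $4 per machine-hour.
Year 1: 507 × $4 = $2,028. Book value $146,252.
Year 2: 496 × $4 = $1,984. Book value $144,268.
Year 3: 4,942 × $4 = $19,768. Book value $124,500.
Year 4: 4,416 × $4 = $17,664. Book value $106,836.
Year 5: 4,522 × $4 = $18,088. Book value $88,748.
Year 6: 5,421 × $4 = $21,684. Book value $67,064.

$67,064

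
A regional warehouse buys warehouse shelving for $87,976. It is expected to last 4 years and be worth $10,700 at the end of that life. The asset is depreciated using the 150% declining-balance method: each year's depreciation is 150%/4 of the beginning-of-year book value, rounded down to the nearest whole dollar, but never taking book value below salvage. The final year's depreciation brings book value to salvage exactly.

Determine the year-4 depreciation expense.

Depreciable base = $87,976 − $10,700 = $77,276.
Year 1: ⌊$87,976 × 150%/4⌋ = $32,991. Book value $54,985.
Year 2: ⌊$54,985 × 150%/4⌋ = $20,619. Book value $34,366.
Year 3: ⌊$34,366 × 150%/4⌋ = $12,887. Book value $21,479.
Year 4 (final): $21,479 − $10,700 = $10,779. Book value $10,700.

$10,779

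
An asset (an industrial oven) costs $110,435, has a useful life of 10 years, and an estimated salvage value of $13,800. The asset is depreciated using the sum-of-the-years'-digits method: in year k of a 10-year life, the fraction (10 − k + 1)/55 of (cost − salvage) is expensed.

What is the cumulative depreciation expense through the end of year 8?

Depreciable base = $110,435 − $13,800 = $96,635.
Sum of the years' digits = 10+9+8+7+6+5+4+3+2+1 = 55.
Year 1: $96,635 × 10/55 = $17,570. Book value $92,865.
Year 2: $96,635 × 9/55 = $15,813. Book value $77,052.
Year 3: $96,635 × 8/55 = $14,056. Book value $62,996.
Year 4: $96,635 × 7/55 = $12,299. Book value $50,697.
Year 5: $96,635 × 6/55 = $10,542. Book value $40,155.
Year 6: $96,635 × 5/55 = $8,785. Book value $31,370.
Year 7: $96,635 × 4/55 = $7,028. Book value $24,342.
Year 8: $96,635 × 3/55 = $5,271. Book value $19,071.
Accumulated through year 8 = $110,435 − $19,071 = $91,364.

$91,364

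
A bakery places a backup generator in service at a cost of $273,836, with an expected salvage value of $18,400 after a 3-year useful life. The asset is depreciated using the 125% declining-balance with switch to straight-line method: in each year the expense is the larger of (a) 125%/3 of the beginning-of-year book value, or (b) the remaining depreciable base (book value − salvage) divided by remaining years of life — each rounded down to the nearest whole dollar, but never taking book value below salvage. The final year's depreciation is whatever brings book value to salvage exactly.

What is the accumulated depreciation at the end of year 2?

Depreciable base = $273,836 − $18,400 = $255,436.
Year 1: DB = ⌊$273,836 × 125%/3⌋ = $114,098; SL = ⌊$255,436/3⌋ = $85,145 → take DB $114,098. Book value $159,738.
Year 2: DB = ⌊$159,738 × 125%/3⌋ = $66,557; SL = ⌊$141,338/2⌋ = $70,669 → take SL $70,669. Book value $89,069.
Accumulated through year 2 = $273,836 − $89,069 = $184,767.

$184,767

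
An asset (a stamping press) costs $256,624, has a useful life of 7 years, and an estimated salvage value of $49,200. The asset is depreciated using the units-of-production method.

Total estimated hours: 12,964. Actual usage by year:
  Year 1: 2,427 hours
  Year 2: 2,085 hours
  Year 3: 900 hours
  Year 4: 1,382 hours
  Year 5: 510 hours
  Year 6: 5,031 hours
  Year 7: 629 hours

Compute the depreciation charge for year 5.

$8,160

Depreciable base = $256,624 − $49,200 = $207,424.
Rate = $207,424 / 12,964 hours = $16 per hour.
Year 1: 2,427 × $16 = $38,832. Book value $217,792.
Year 2: 2,085 × $16 = $33,360. Book value $184,432.
Year 3: 900 × $16 = $14,400. Book value $170,032.
Year 4: 1,382 × $16 = $22,112. Book value $147,920.
Year 5: 510 × $16 = $8,160. Book value $139,760.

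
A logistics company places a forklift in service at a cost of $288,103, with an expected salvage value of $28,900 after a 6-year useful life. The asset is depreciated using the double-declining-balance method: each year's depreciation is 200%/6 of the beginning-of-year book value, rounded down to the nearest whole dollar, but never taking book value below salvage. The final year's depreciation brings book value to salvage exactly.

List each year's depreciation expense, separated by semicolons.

Depreciable base = $288,103 − $28,900 = $259,203.
Year 1: ⌊$288,103 × 200%/6⌋ = $96,034. Book value $192,069.
Year 2: ⌊$192,069 × 200%/6⌋ = $64,023. Book value $128,046.
Year 3: ⌊$128,046 × 200%/6⌋ = $42,682. Book value $85,364.
Year 4: ⌊$85,364 × 200%/6⌋ = $28,454. Book value $56,910.
Year 5: ⌊$56,910 × 200%/6⌋ = $18,970. Book value $37,940.
Year 6 (final): $37,940 − $28,900 = $9,040. Book value $28,900.

$96,034; $64,023; $42,682; $28,454; $18,970; $9,040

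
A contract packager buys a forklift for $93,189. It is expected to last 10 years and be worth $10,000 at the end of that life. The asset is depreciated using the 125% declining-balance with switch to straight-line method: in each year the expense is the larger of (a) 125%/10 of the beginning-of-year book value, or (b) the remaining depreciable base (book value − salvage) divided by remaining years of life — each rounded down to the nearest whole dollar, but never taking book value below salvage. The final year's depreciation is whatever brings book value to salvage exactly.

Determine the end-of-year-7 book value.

$32,314

Depreciable base = $93,189 − $10,000 = $83,189.
Year 1: DB = ⌊$93,189 × 125%/10⌋ = $11,648; SL = ⌊$83,189/10⌋ = $8,318 → take DB $11,648. Book value $81,541.
Year 2: DB = ⌊$81,541 × 125%/10⌋ = $10,192; SL = ⌊$71,541/9⌋ = $7,949 → take DB $10,192. Book value $71,349.
Year 3: DB = ⌊$71,349 × 125%/10⌋ = $8,918; SL = ⌊$61,349/8⌋ = $7,668 → take DB $8,918. Book value $62,431.
Year 4: DB = ⌊$62,431 × 125%/10⌋ = $7,803; SL = ⌊$52,431/7⌋ = $7,490 → take DB $7,803. Book value $54,628.
Year 5: DB = ⌊$54,628 × 125%/10⌋ = $6,828; SL = ⌊$44,628/6⌋ = $7,438 → take SL $7,438. Book value $47,190.
Year 6: DB = ⌊$47,190 × 125%/10⌋ = $5,898; SL = ⌊$37,190/5⌋ = $7,438 → take SL $7,438. Book value $39,752.
Year 7: DB = ⌊$39,752 × 125%/10⌋ = $4,969; SL = ⌊$29,752/4⌋ = $7,438 → take SL $7,438. Book value $32,314.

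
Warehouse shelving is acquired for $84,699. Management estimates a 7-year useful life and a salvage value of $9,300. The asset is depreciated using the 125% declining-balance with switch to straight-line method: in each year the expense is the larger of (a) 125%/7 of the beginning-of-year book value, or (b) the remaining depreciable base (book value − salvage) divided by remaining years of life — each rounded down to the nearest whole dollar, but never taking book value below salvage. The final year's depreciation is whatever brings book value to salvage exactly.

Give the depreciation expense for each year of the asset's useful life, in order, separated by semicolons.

$15,124; $12,424; $10,205; $9,411; $9,411; $9,412; $9,412

Depreciable base = $84,699 − $9,300 = $75,399.
Year 1: DB = ⌊$84,699 × 125%/7⌋ = $15,124; SL = ⌊$75,399/7⌋ = $10,771 → take DB $15,124. Book value $69,575.
Year 2: DB = ⌊$69,575 × 125%/7⌋ = $12,424; SL = ⌊$60,275/6⌋ = $10,045 → take DB $12,424. Book value $57,151.
Year 3: DB = ⌊$57,151 × 125%/7⌋ = $10,205; SL = ⌊$47,851/5⌋ = $9,570 → take DB $10,205. Book value $46,946.
Year 4: DB = ⌊$46,946 × 125%/7⌋ = $8,383; SL = ⌊$37,646/4⌋ = $9,411 → take SL $9,411. Book value $37,535.
Year 5: DB = ⌊$37,535 × 125%/7⌋ = $6,702; SL = ⌊$28,235/3⌋ = $9,411 → take SL $9,411. Book value $28,124.
Year 6: DB = ⌊$28,124 × 125%/7⌋ = $5,022; SL = ⌊$18,824/2⌋ = $9,412 → take SL $9,412. Book value $18,712.
Year 7 (final): $18,712 − $9,300 = $9,412. Book value $9,300.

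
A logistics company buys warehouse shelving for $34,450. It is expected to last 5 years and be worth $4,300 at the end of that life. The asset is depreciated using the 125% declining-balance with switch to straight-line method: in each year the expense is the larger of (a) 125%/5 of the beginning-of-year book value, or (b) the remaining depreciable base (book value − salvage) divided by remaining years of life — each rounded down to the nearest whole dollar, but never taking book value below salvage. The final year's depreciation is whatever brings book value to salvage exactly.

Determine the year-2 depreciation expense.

$6,459

Depreciable base = $34,450 − $4,300 = $30,150.
Year 1: DB = ⌊$34,450 × 125%/5⌋ = $8,612; SL = ⌊$30,150/5⌋ = $6,030 → take DB $8,612. Book value $25,838.
Year 2: DB = ⌊$25,838 × 125%/5⌋ = $6,459; SL = ⌊$21,538/4⌋ = $5,384 → take DB $6,459. Book value $19,379.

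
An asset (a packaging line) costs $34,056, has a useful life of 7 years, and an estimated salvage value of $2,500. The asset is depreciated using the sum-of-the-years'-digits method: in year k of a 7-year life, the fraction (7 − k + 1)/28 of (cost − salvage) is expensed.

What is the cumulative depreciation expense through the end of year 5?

$28,175

Depreciable base = $34,056 − $2,500 = $31,556.
Sum of the years' digits = 7+6+5+4+3+2+1 = 28.
Year 1: $31,556 × 7/28 = $7,889. Book value $26,167.
Year 2: $31,556 × 6/28 = $6,762. Book value $19,405.
Year 3: $31,556 × 5/28 = $5,635. Book value $13,770.
Year 4: $31,556 × 4/28 = $4,508. Book value $9,262.
Year 5: $31,556 × 3/28 = $3,381. Book value $5,881.
Accumulated through year 5 = $34,056 − $5,881 = $28,175.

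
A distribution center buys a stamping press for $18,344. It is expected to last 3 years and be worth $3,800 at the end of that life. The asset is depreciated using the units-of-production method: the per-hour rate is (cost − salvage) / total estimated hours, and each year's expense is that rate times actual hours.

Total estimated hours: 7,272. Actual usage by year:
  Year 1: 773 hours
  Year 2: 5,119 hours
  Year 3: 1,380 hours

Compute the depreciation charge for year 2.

Depreciable base = $18,344 − $3,800 = $14,544.
Rate = $14,544 / 7,272 hours = $2 per hour.
Year 1: 773 × $2 = $1,546. Book value $16,798.
Year 2: 5,119 × $2 = $10,238. Book value $6,560.

$10,238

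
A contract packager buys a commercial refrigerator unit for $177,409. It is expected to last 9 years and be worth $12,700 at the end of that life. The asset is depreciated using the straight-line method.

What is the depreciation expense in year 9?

Depreciable base = $177,409 − $12,700 = $164,709.
Annual expense = $164,709 / 9 = $18,301.

$18,301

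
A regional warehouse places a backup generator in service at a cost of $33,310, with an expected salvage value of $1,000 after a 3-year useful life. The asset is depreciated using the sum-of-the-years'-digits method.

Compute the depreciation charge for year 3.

$5,385

Depreciable base = $33,310 − $1,000 = $32,310.
Sum of the years' digits = 3+2+1 = 6.
Year 1: $32,310 × 3/6 = $16,155. Book value $17,155.
Year 2: $32,310 × 2/6 = $10,770. Book value $6,385.
Year 3: $32,310 × 1/6 = $5,385. Book value $1,000.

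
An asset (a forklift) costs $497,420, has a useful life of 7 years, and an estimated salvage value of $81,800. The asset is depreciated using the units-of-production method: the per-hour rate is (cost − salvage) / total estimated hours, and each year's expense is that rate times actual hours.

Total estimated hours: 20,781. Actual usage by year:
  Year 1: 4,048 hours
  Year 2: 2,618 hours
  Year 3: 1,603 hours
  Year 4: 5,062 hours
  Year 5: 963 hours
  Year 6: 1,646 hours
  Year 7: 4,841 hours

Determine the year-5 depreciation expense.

$19,260

Depreciable base = $497,420 − $81,800 = $415,620.
Rate = $415,620 / 20,781 hours = $20 per hour.
Year 1: 4,048 × $20 = $80,960. Book value $416,460.
Year 2: 2,618 × $20 = $52,360. Book value $364,100.
Year 3: 1,603 × $20 = $32,060. Book value $332,040.
Year 4: 5,062 × $20 = $101,240. Book value $230,800.
Year 5: 963 × $20 = $19,260. Book value $211,540.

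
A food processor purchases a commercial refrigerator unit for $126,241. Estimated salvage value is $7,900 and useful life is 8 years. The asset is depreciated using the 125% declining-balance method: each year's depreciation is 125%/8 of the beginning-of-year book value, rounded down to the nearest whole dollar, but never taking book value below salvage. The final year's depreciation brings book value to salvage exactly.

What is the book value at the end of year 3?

Depreciable base = $126,241 − $7,900 = $118,341.
Year 1: ⌊$126,241 × 125%/8⌋ = $19,725. Book value $106,516.
Year 2: ⌊$106,516 × 125%/8⌋ = $16,643. Book value $89,873.
Year 3: ⌊$89,873 × 125%/8⌋ = $14,042. Book value $75,831.

$75,831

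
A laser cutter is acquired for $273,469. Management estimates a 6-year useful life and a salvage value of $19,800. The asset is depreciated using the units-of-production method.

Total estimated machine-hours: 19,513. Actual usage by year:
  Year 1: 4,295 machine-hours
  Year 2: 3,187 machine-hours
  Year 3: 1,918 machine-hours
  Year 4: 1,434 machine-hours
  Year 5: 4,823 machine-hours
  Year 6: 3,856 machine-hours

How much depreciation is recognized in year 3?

$24,934

Depreciable base = $273,469 − $19,800 = $253,669.
Rate = $253,669 / 19,513 machine-hours = $13 per machine-hour.
Year 1: 4,295 × $13 = $55,835. Book value $217,634.
Year 2: 3,187 × $13 = $41,431. Book value $176,203.
Year 3: 1,918 × $13 = $24,934. Book value $151,269.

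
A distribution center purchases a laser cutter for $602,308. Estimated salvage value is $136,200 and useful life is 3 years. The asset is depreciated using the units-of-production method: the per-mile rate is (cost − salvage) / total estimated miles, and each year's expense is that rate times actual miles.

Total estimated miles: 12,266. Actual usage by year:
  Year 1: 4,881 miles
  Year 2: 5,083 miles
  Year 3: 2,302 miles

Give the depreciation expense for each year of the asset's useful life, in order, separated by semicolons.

Depreciable base = $602,308 − $136,200 = $466,108.
Rate = $466,108 / 12,266 miles = $38 per mile.
Year 1: 4,881 × $38 = $185,478. Book value $416,830.
Year 2: 5,083 × $38 = $193,154. Book value $223,676.
Year 3: 2,302 × $38 = $87,476. Book value $136,200.

$185,478; $193,154; $87,476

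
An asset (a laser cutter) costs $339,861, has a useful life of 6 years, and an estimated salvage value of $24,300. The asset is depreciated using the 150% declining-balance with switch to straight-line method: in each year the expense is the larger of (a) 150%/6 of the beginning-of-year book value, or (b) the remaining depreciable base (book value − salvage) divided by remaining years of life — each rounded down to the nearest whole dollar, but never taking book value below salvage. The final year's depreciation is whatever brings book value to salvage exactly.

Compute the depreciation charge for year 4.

Depreciable base = $339,861 − $24,300 = $315,561.
Year 1: DB = ⌊$339,861 × 150%/6⌋ = $84,965; SL = ⌊$315,561/6⌋ = $52,593 → take DB $84,965. Book value $254,896.
Year 2: DB = ⌊$254,896 × 150%/6⌋ = $63,724; SL = ⌊$230,596/5⌋ = $46,119 → take DB $63,724. Book value $191,172.
Year 3: DB = ⌊$191,172 × 150%/6⌋ = $47,793; SL = ⌊$166,872/4⌋ = $41,718 → take DB $47,793. Book value $143,379.
Year 4: DB = ⌊$143,379 × 150%/6⌋ = $35,844; SL = ⌊$119,079/3⌋ = $39,693 → take SL $39,693. Book value $103,686.

$39,693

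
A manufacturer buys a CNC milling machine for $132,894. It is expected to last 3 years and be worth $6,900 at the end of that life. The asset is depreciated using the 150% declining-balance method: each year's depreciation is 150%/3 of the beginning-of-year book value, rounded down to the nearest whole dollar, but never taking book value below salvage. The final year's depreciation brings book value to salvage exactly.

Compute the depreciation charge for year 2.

$33,223

Depreciable base = $132,894 − $6,900 = $125,994.
Year 1: ⌊$132,894 × 150%/3⌋ = $66,447. Book value $66,447.
Year 2: ⌊$66,447 × 150%/3⌋ = $33,223. Book value $33,224.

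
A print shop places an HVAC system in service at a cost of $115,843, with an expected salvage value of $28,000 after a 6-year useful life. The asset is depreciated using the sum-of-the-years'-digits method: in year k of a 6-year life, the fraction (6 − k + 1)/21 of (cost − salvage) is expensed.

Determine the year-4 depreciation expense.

Depreciable base = $115,843 − $28,000 = $87,843.
Sum of the years' digits = 6+5+4+3+2+1 = 21.
Year 1: $87,843 × 6/21 = $25,098. Book value $90,745.
Year 2: $87,843 × 5/21 = $20,915. Book value $69,830.
Year 3: $87,843 × 4/21 = $16,732. Book value $53,098.
Year 4: $87,843 × 3/21 = $12,549. Book value $40,549.

$12,549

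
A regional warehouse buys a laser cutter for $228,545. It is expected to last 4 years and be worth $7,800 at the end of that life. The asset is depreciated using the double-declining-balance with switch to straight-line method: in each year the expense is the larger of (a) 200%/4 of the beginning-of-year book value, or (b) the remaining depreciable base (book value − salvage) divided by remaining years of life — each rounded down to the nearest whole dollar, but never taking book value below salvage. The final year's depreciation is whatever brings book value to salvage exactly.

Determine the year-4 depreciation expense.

$20,769

Depreciable base = $228,545 − $7,800 = $220,745.
Year 1: DB = ⌊$228,545 × 200%/4⌋ = $114,272; SL = ⌊$220,745/4⌋ = $55,186 → take DB $114,272. Book value $114,273.
Year 2: DB = ⌊$114,273 × 200%/4⌋ = $57,136; SL = ⌊$106,473/3⌋ = $35,491 → take DB $57,136. Book value $57,137.
Year 3: DB = ⌊$57,137 × 200%/4⌋ = $28,568; SL = ⌊$49,337/2⌋ = $24,668 → take DB $28,568. Book value $28,569.
Year 4 (final): $28,569 − $7,800 = $20,769. Book value $7,800.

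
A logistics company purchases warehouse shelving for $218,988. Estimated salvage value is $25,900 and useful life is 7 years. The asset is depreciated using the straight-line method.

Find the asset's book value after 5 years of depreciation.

Depreciable base = $218,988 − $25,900 = $193,088.
Annual expense = $193,088 / 7 = $27,584.
End of year 1: book value $191,404.
End of year 2: book value $163,820.
End of year 3: book value $136,236.
End of year 4: book value $108,652.
End of year 5: book value $81,068.

$81,068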